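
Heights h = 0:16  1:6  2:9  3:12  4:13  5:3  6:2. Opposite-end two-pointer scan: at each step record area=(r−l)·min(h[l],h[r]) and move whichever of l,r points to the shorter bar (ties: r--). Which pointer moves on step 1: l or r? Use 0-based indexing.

l=0 r=6: min(16,2)*6=12 best=12 *, r--

r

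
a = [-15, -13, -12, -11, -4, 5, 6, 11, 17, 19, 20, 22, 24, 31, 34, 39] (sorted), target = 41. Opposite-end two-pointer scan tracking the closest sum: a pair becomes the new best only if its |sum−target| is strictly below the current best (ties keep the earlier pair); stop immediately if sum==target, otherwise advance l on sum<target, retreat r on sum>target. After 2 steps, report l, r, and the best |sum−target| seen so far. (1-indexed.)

l=3, r=16, best |Δ|=15

l=1 r=16: -15+39=24 d=17 *, l++
l=2 r=16: -13+39=26 d=15 *, l++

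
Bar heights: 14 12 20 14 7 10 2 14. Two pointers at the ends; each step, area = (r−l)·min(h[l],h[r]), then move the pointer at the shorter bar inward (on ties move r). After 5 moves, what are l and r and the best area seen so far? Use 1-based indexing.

[1,8] min(14,14)*7=98 best=98 * → r--
[1,7] min(14,2)*6=12 best=98 → r--
[1,6] min(14,10)*5=50 best=98 → r--
[1,5] min(14,7)*4=28 best=98 → r--
[1,4] min(14,14)*3=42 best=98 → r--

l=1, r=3, best area=98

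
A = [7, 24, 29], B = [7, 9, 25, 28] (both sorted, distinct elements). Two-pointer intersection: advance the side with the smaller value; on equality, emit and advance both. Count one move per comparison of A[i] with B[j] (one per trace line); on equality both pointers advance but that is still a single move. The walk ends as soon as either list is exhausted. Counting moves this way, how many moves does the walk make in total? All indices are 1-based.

i=1 j=1: 7==7 emit, i++,j++
i=2 j=2: 24>9, j++
i=2 j=3: 24<25, i++
i=3 j=3: 29>25, j++
i=3 j=4: 29>28, j++

5 moves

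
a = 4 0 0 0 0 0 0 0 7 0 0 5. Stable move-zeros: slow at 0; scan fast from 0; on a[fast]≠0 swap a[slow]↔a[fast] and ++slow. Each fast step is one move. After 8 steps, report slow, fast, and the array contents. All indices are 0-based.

(s=0,f=0) a[fast]=4≠0 swap→a[0]=4 → slow++,fast++
(s=1,f=1) a[fast]=0 → fast++
(s=1,f=2) a[fast]=0 → fast++
(s=1,f=3) a[fast]=0 → fast++
(s=1,f=4) a[fast]=0 → fast++
(s=1,f=5) a[fast]=0 → fast++
(s=1,f=6) a[fast]=0 → fast++
(s=1,f=7) a[fast]=0 → fast++

slow=1, fast=8, a=[4, 0, 0, 0, 0, 0, 0, 0, 7, 0, 0, 5]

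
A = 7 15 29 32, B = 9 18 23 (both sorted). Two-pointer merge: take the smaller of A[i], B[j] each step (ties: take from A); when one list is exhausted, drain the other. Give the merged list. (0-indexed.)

[7, 9, 15, 18, 23, 29, 32]

[i=0,j=0] A[i]=7<=B[j]=9 take 7 → i++
[i=1,j=0] A[i]=15>B[j]=9 take 9 → j++
[i=1,j=1] A[i]=15<=B[j]=18 take 15 → i++
[i=2,j=1] A[i]=29>B[j]=18 take 18 → j++
[i=2,j=2] A[i]=29>B[j]=23 take 23 → j++
[i=2,j=3] B done, take A[i]=29 → i++
[i=3,j=3] B done, take A[i]=32 → i++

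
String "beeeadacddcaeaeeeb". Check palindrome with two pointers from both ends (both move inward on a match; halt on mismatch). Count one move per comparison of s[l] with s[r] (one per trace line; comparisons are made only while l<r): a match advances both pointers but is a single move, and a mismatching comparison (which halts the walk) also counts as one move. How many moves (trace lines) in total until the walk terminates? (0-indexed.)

l=0 r=17: 'b'=='b', l++,r--
l=1 r=16: 'e'=='e', l++,r--
l=2 r=15: 'e'=='e', l++,r--
l=3 r=14: 'e'=='e', l++,r--
l=4 r=13: 'a'=='a', l++,r--
l=5 r=12: 'd'!='e', stop

6 moves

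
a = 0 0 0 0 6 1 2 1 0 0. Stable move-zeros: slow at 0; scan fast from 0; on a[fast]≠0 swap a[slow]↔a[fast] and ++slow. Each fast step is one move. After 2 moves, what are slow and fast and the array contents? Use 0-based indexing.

slow=0, fast=2, a=[0, 0, 0, 0, 6, 1, 2, 1, 0, 0]

(s=0,f=0) a[fast]=0 → fast++
(s=0,f=1) a[fast]=0 → fast++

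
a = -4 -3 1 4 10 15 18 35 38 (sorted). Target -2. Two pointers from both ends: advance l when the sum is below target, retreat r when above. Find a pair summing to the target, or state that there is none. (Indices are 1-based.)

(-3, 1)

[1,9] -4+38=34 >-2 → r--
[1,8] -4+35=31 >-2 → r--
[1,7] -4+18=14 >-2 → r--
[1,6] -4+15=11 >-2 → r--
[1,5] -4+10=6 >-2 → r--
[1,4] -4+4=0 >-2 → r--
[1,3] -4+1=-3 <-2 → l++
[2,3] -3+1=-2 → found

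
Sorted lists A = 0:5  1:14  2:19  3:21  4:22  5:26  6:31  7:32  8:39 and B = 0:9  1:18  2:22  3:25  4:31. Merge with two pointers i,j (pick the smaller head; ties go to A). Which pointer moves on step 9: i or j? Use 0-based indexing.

j

i=0 j=0: A[i]=5<=B[j]=9 take 5, i++
i=1 j=0: A[i]=14>B[j]=9 take 9, j++
i=1 j=1: A[i]=14<=B[j]=18 take 14, i++
i=2 j=1: A[i]=19>B[j]=18 take 18, j++
i=2 j=2: A[i]=19<=B[j]=22 take 19, i++
i=3 j=2: A[i]=21<=B[j]=22 take 21, i++
i=4 j=2: A[i]=22<=B[j]=22 take 22, i++
i=5 j=2: A[i]=26>B[j]=22 take 22, j++
i=5 j=3: A[i]=26>B[j]=25 take 25, j++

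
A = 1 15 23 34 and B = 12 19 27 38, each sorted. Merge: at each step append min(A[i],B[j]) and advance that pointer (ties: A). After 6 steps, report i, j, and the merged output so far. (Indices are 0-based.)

i=3, j=3, merged so far=[1, 12, 15, 19, 23, 27]

[i=0,j=0] A[i]=1<=B[j]=12 take 1 → i++
[i=1,j=0] A[i]=15>B[j]=12 take 12 → j++
[i=1,j=1] A[i]=15<=B[j]=19 take 15 → i++
[i=2,j=1] A[i]=23>B[j]=19 take 19 → j++
[i=2,j=2] A[i]=23<=B[j]=27 take 23 → i++
[i=3,j=2] A[i]=34>B[j]=27 take 27 → j++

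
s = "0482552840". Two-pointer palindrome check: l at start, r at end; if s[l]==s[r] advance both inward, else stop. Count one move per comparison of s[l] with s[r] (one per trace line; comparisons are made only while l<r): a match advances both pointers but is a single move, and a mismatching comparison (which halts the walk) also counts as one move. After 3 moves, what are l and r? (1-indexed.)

[1,10] '0'=='0' → l++,r--
[2,9] '4'=='4' → l++,r--
[3,8] '8'=='8' → l++,r--

l=4, r=7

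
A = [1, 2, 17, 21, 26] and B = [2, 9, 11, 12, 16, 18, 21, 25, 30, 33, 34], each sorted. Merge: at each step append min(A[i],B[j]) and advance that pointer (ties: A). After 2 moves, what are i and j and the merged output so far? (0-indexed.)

i=2, j=0, merged so far=[1, 2]

i=0 j=0: A[i]=1<=B[j]=2 take 1, i++
i=1 j=0: A[i]=2<=B[j]=2 take 2, i++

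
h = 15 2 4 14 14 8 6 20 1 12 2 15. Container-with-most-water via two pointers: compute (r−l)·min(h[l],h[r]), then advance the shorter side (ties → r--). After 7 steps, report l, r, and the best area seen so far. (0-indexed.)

l=3, r=7, best area=165

[0,11] min(15,15)*11=165 best=165 * → r--
[0,10] min(15,2)*10=20 best=165 → r--
[0,9] min(15,12)*9=108 best=165 → r--
[0,8] min(15,1)*8=8 best=165 → r--
[0,7] min(15,20)*7=105 best=165 → l++
[1,7] min(2,20)*6=12 best=165 → l++
[2,7] min(4,20)*5=20 best=165 → l++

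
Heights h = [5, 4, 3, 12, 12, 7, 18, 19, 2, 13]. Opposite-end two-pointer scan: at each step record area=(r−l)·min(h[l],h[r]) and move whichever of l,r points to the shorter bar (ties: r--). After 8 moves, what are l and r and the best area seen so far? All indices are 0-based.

l=6, r=7, best area=72

l=0 r=9: min(5,13)*9=45 best=45 *, l++
l=1 r=9: min(4,13)*8=32 best=45, l++
l=2 r=9: min(3,13)*7=21 best=45, l++
l=3 r=9: min(12,13)*6=72 best=72 *, l++
l=4 r=9: min(12,13)*5=60 best=72, l++
l=5 r=9: min(7,13)*4=28 best=72, l++
l=6 r=9: min(18,13)*3=39 best=72, r--
l=6 r=8: min(18,2)*2=4 best=72, r--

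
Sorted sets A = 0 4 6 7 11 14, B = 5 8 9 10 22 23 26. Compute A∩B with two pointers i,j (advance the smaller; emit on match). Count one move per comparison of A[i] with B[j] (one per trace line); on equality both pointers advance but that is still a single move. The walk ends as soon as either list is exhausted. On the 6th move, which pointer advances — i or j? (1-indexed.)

j

i=1 j=1: 0<5, i++
i=2 j=1: 4<5, i++
i=3 j=1: 6>5, j++
i=3 j=2: 6<8, i++
i=4 j=2: 7<8, i++
i=5 j=2: 11>8, j++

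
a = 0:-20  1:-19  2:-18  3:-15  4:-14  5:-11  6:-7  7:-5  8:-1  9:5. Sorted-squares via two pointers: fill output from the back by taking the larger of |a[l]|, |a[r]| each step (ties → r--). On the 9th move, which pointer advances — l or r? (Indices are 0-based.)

l

[0,9] |-20|>|5| out[9]=400 → l++
[1,9] |-19|>|5| out[8]=361 → l++
[2,9] |-18|>|5| out[7]=324 → l++
[3,9] |-15|>|5| out[6]=225 → l++
[4,9] |-14|>|5| out[5]=196 → l++
[5,9] |-11|>|5| out[4]=121 → l++
[6,9] |-7|>|5| out[3]=49 → l++
[7,9] |-5|<=|5| out[2]=25 → r--
[7,8] |-5|>|-1| out[1]=25 → l++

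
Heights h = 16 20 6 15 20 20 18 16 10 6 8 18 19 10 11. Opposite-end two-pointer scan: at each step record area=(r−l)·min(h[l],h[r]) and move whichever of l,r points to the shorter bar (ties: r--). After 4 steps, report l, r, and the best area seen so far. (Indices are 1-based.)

[1,15] min(16,11)*14=154 best=154 * → r--
[1,14] min(16,10)*13=130 best=154 → r--
[1,13] min(16,19)*12=192 best=192 * → l++
[2,13] min(20,19)*11=209 best=209 * → r--

l=2, r=12, best area=209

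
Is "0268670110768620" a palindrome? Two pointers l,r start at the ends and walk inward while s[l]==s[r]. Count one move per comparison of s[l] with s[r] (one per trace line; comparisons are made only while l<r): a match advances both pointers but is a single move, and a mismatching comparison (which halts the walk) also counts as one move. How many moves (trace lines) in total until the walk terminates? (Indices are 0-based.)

l=0 r=15: '0'=='0', l++,r--
l=1 r=14: '2'=='2', l++,r--
l=2 r=13: '6'=='6', l++,r--
l=3 r=12: '8'=='8', l++,r--
l=4 r=11: '6'=='6', l++,r--
l=5 r=10: '7'=='7', l++,r--
l=6 r=9: '0'=='0', l++,r--
l=7 r=8: '1'=='1', l++,r--

8 moves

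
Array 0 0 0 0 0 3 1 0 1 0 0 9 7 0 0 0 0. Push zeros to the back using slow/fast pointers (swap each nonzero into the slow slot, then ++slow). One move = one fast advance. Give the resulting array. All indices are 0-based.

slow=0 fast=0: a[fast]=0, fast++
slow=0 fast=1: a[fast]=0, fast++
slow=0 fast=2: a[fast]=0, fast++
slow=0 fast=3: a[fast]=0, fast++
slow=0 fast=4: a[fast]=0, fast++
slow=0 fast=5: a[fast]=3≠0 swap→a[0]=3, slow++,fast++
slow=1 fast=6: a[fast]=1≠0 swap→a[1]=1, slow++,fast++
slow=2 fast=7: a[fast]=0, fast++
slow=2 fast=8: a[fast]=1≠0 swap→a[2]=1, slow++,fast++
slow=3 fast=9: a[fast]=0, fast++
slow=3 fast=10: a[fast]=0, fast++
slow=3 fast=11: a[fast]=9≠0 swap→a[3]=9, slow++,fast++
slow=4 fast=12: a[fast]=7≠0 swap→a[4]=7, slow++,fast++
slow=5 fast=13: a[fast]=0, fast++
slow=5 fast=14: a[fast]=0, fast++
slow=5 fast=15: a[fast]=0, fast++
slow=5 fast=16: a[fast]=0, fast++

[3, 1, 1, 9, 7, 0, 0, 0, 0, 0, 0, 0, 0, 0, 0, 0, 0]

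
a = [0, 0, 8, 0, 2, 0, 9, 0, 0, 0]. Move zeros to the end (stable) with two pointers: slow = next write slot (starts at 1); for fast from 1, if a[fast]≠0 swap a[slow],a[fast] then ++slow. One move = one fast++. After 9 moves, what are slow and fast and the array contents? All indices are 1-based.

slow=4, fast=10, a=[8, 2, 9, 0, 0, 0, 0, 0, 0, 0]

(s=1,f=1) a[fast]=0 → fast++
(s=1,f=2) a[fast]=0 → fast++
(s=1,f=3) a[fast]=8≠0 swap→a[1]=8 → slow++,fast++
(s=2,f=4) a[fast]=0 → fast++
(s=2,f=5) a[fast]=2≠0 swap→a[2]=2 → slow++,fast++
(s=3,f=6) a[fast]=0 → fast++
(s=3,f=7) a[fast]=9≠0 swap→a[3]=9 → slow++,fast++
(s=4,f=8) a[fast]=0 → fast++
(s=4,f=9) a[fast]=0 → fast++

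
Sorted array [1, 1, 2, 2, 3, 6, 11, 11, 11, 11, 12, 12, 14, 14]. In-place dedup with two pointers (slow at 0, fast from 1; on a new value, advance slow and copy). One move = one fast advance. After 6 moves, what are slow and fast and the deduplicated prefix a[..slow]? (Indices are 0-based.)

slow=4, fast=7, prefix=[1, 2, 3, 6, 11]

(s=0,f=1) a[fast]=1=a[slow] dup → fast++
(s=0,f=2) a[fast]=2≠a[slow]=1 write a[1]=2 → slow++,fast++
(s=1,f=3) a[fast]=2=a[slow] dup → fast++
(s=1,f=4) a[fast]=3≠a[slow]=2 write a[2]=3 → slow++,fast++
(s=2,f=5) a[fast]=6≠a[slow]=3 write a[3]=6 → slow++,fast++
(s=3,f=6) a[fast]=11≠a[slow]=6 write a[4]=11 → slow++,fast++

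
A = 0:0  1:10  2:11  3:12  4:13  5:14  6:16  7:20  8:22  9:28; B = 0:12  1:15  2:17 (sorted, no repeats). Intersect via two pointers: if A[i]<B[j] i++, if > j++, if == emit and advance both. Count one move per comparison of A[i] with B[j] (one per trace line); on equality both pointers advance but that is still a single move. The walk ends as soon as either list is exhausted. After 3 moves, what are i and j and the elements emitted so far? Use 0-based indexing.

i=3, j=0, emitted=[]

[i=0,j=0] 0<12 → i++
[i=1,j=0] 10<12 → i++
[i=2,j=0] 11<12 → i++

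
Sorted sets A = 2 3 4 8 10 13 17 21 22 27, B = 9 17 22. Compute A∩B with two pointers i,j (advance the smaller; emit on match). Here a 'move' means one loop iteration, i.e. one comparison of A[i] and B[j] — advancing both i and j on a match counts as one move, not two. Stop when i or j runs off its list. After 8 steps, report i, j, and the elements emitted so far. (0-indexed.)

[i=0,j=0] 2<9 → i++
[i=1,j=0] 3<9 → i++
[i=2,j=0] 4<9 → i++
[i=3,j=0] 8<9 → i++
[i=4,j=0] 10>9 → j++
[i=4,j=1] 10<17 → i++
[i=5,j=1] 13<17 → i++
[i=6,j=1] 17==17 emit → i++,j++

i=7, j=2, emitted=[17]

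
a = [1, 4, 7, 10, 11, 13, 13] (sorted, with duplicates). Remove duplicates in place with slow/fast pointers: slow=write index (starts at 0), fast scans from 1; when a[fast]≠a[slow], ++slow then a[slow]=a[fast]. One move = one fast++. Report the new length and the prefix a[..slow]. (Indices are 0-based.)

(s=0,f=1) a[fast]=4≠a[slow]=1 write a[1]=4 → slow++,fast++
(s=1,f=2) a[fast]=7≠a[slow]=4 write a[2]=7 → slow++,fast++
(s=2,f=3) a[fast]=10≠a[slow]=7 write a[3]=10 → slow++,fast++
(s=3,f=4) a[fast]=11≠a[slow]=10 write a[4]=11 → slow++,fast++
(s=4,f=5) a[fast]=13≠a[slow]=11 write a[5]=13 → slow++,fast++
(s=5,f=6) a[fast]=13=a[slow] dup → fast++

length 6; prefix = [1, 4, 7, 10, 11, 13]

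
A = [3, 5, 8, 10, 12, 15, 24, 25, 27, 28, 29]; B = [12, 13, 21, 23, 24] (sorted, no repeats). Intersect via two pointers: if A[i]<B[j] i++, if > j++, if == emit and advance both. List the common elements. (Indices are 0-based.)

[i=0,j=0] 3<12 → i++
[i=1,j=0] 5<12 → i++
[i=2,j=0] 8<12 → i++
[i=3,j=0] 10<12 → i++
[i=4,j=0] 12==12 emit → i++,j++
[i=5,j=1] 15>13 → j++
[i=5,j=2] 15<21 → i++
[i=6,j=2] 24>21 → j++
[i=6,j=3] 24>23 → j++
[i=6,j=4] 24==24 emit → i++,j++

intersection = [12, 24]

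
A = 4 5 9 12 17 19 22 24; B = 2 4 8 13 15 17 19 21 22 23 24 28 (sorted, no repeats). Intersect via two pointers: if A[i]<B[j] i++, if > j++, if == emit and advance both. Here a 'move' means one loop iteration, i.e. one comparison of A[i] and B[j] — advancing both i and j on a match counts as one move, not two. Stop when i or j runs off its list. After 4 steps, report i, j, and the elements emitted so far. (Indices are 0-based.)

i=2, j=3, emitted=[4]

i=0 j=0: 4>2, j++
i=0 j=1: 4==4 emit, i++,j++
i=1 j=2: 5<8, i++
i=2 j=2: 9>8, j++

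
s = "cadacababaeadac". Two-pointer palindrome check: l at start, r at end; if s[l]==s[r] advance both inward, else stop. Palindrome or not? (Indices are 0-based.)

l=0 r=14: 'c'=='c', l++,r--
l=1 r=13: 'a'=='a', l++,r--
l=2 r=12: 'd'=='d', l++,r--
l=3 r=11: 'a'=='a', l++,r--
l=4 r=10: 'c'!='e', stop

not a palindrome (mismatch at 4,10)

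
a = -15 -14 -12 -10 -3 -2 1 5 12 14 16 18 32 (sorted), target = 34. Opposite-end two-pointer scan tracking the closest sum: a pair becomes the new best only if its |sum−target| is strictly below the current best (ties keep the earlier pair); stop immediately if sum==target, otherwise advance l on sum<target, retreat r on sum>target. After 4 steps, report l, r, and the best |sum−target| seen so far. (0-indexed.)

[0,12] -15+32=17 d=17 * → l++
[1,12] -14+32=18 d=16 * → l++
[2,12] -12+32=20 d=14 * → l++
[3,12] -10+32=22 d=12 * → l++

l=4, r=12, best |Δ|=12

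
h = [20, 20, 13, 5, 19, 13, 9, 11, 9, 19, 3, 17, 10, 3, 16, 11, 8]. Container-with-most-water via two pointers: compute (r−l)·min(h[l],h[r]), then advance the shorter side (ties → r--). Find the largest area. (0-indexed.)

[0,16] min(20,8)*16=128 best=128 * → r--
[0,15] min(20,11)*15=165 best=165 * → r--
[0,14] min(20,16)*14=224 best=224 * → r--
[0,13] min(20,3)*13=39 best=224 → r--
[0,12] min(20,10)*12=120 best=224 → r--
[0,11] min(20,17)*11=187 best=224 → r--
[0,10] min(20,3)*10=30 best=224 → r--
[0,9] min(20,19)*9=171 best=224 → r--
[0,8] min(20,9)*8=72 best=224 → r--
[0,7] min(20,11)*7=77 best=224 → r--
[0,6] min(20,9)*6=54 best=224 → r--
[0,5] min(20,13)*5=65 best=224 → r--
[0,4] min(20,19)*4=76 best=224 → r--
[0,3] min(20,5)*3=15 best=224 → r--
[0,2] min(20,13)*2=26 best=224 → r--
[0,1] min(20,20)*1=20 best=224 → r--

max area = 224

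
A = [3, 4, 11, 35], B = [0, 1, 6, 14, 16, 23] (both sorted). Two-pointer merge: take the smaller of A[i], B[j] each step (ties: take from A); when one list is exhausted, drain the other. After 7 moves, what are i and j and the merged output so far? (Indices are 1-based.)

[i=1,j=1] A[i]=3>B[j]=0 take 0 → j++
[i=1,j=2] A[i]=3>B[j]=1 take 1 → j++
[i=1,j=3] A[i]=3<=B[j]=6 take 3 → i++
[i=2,j=3] A[i]=4<=B[j]=6 take 4 → i++
[i=3,j=3] A[i]=11>B[j]=6 take 6 → j++
[i=3,j=4] A[i]=11<=B[j]=14 take 11 → i++
[i=4,j=4] A[i]=35>B[j]=14 take 14 → j++

i=4, j=5, merged so far=[0, 1, 3, 4, 6, 11, 14]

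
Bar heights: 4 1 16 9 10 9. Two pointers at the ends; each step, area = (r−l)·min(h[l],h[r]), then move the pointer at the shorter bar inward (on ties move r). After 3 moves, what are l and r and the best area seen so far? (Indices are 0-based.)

l=2, r=4, best area=27

[0,5] min(4,9)*5=20 best=20 * → l++
[1,5] min(1,9)*4=4 best=20 → l++
[2,5] min(16,9)*3=27 best=27 * → r--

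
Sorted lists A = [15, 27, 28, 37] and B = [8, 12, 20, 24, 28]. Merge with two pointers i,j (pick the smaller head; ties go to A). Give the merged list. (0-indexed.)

[8, 12, 15, 20, 24, 27, 28, 28, 37]

[i=0,j=0] A[i]=15>B[j]=8 take 8 → j++
[i=0,j=1] A[i]=15>B[j]=12 take 12 → j++
[i=0,j=2] A[i]=15<=B[j]=20 take 15 → i++
[i=1,j=2] A[i]=27>B[j]=20 take 20 → j++
[i=1,j=3] A[i]=27>B[j]=24 take 24 → j++
[i=1,j=4] A[i]=27<=B[j]=28 take 27 → i++
[i=2,j=4] A[i]=28<=B[j]=28 take 28 → i++
[i=3,j=4] A[i]=37>B[j]=28 take 28 → j++
[i=3,j=5] B done, take A[i]=37 → i++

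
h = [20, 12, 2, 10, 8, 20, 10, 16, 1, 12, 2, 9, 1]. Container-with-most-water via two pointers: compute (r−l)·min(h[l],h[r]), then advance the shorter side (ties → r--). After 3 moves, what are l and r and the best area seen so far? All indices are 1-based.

l=1, r=10, best area=99

[1,13] min(20,1)*12=12 best=12 * → r--
[1,12] min(20,9)*11=99 best=99 * → r--
[1,11] min(20,2)*10=20 best=99 → r--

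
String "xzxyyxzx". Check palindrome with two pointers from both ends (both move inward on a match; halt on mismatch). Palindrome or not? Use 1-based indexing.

[1,8] 'x'=='x' → l++,r--
[2,7] 'z'=='z' → l++,r--
[3,6] 'x'=='x' → l++,r--
[4,5] 'y'=='y' → l++,r--

palindrome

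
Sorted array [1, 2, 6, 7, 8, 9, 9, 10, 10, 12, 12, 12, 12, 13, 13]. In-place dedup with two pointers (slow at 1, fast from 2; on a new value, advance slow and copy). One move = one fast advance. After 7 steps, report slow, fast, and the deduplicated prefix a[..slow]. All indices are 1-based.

slow=1 fast=2: a[fast]=2≠a[slow]=1 write a[2]=2, slow++,fast++
slow=2 fast=3: a[fast]=6≠a[slow]=2 write a[3]=6, slow++,fast++
slow=3 fast=4: a[fast]=7≠a[slow]=6 write a[4]=7, slow++,fast++
slow=4 fast=5: a[fast]=8≠a[slow]=7 write a[5]=8, slow++,fast++
slow=5 fast=6: a[fast]=9≠a[slow]=8 write a[6]=9, slow++,fast++
slow=6 fast=7: a[fast]=9=a[slow] dup, fast++
slow=6 fast=8: a[fast]=10≠a[slow]=9 write a[7]=10, slow++,fast++

slow=7, fast=9, prefix=[1, 2, 6, 7, 8, 9, 10]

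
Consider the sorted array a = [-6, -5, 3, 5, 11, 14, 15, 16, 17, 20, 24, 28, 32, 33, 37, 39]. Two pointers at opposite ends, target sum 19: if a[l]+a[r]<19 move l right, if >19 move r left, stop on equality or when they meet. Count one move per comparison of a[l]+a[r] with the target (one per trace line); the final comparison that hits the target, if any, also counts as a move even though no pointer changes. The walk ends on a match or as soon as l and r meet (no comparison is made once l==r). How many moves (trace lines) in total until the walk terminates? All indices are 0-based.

[0,15] -6+39=33 >19 → r--
[0,14] -6+37=31 >19 → r--
[0,13] -6+33=27 >19 → r--
[0,12] -6+32=26 >19 → r--
[0,11] -6+28=22 >19 → r--
[0,10] -6+24=18 <19 → l++
[1,10] -5+24=19 → found

7 moves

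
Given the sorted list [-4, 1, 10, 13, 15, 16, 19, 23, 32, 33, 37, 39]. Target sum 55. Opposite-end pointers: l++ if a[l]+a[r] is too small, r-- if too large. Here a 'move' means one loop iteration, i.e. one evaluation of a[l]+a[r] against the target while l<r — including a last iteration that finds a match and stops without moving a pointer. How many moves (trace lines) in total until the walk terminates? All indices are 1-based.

l=1 r=12: -4+39=35 <55, l++
l=2 r=12: 1+39=40 <55, l++
l=3 r=12: 10+39=49 <55, l++
l=4 r=12: 13+39=52 <55, l++
l=5 r=12: 15+39=54 <55, l++
l=6 r=12: 16+39=55, found

6 moves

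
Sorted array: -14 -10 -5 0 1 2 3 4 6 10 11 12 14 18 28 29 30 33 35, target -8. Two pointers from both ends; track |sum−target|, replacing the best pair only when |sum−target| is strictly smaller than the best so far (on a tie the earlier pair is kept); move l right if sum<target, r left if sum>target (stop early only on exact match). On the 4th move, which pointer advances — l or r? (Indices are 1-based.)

l=1 r=19: -14+35=21 d=29 *, r--
l=1 r=18: -14+33=19 d=27 *, r--
l=1 r=17: -14+30=16 d=24 *, r--
l=1 r=16: -14+29=15 d=23 *, r--

r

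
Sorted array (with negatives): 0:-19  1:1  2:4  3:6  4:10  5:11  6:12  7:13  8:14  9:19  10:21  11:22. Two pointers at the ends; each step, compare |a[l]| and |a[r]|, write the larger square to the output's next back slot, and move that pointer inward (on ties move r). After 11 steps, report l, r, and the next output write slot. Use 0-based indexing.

l=1, r=1, next write slot=0

l=0 r=11: |-19|<=|22| out[11]=484, r--
l=0 r=10: |-19|<=|21| out[10]=441, r--
l=0 r=9: |-19|<=|19| out[9]=361, r--
l=0 r=8: |-19|>|14| out[8]=361, l++
l=1 r=8: |1|<=|14| out[7]=196, r--
l=1 r=7: |1|<=|13| out[6]=169, r--
l=1 r=6: |1|<=|12| out[5]=144, r--
l=1 r=5: |1|<=|11| out[4]=121, r--
l=1 r=4: |1|<=|10| out[3]=100, r--
l=1 r=3: |1|<=|6| out[2]=36, r--
l=1 r=2: |1|<=|4| out[1]=16, r--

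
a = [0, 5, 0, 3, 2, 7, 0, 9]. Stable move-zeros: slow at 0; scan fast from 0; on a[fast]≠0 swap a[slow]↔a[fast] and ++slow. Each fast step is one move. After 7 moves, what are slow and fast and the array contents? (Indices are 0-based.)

(s=0,f=0) a[fast]=0 → fast++
(s=0,f=1) a[fast]=5≠0 swap→a[0]=5 → slow++,fast++
(s=1,f=2) a[fast]=0 → fast++
(s=1,f=3) a[fast]=3≠0 swap→a[1]=3 → slow++,fast++
(s=2,f=4) a[fast]=2≠0 swap→a[2]=2 → slow++,fast++
(s=3,f=5) a[fast]=7≠0 swap→a[3]=7 → slow++,fast++
(s=4,f=6) a[fast]=0 → fast++

slow=4, fast=7, a=[5, 3, 2, 7, 0, 0, 0, 9]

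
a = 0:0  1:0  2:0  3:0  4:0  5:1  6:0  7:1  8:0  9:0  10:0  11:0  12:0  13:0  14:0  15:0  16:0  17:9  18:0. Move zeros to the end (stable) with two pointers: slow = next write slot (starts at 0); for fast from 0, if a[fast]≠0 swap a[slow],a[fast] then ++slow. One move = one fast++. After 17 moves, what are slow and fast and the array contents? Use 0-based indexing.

(s=0,f=0) a[fast]=0 → fast++
(s=0,f=1) a[fast]=0 → fast++
(s=0,f=2) a[fast]=0 → fast++
(s=0,f=3) a[fast]=0 → fast++
(s=0,f=4) a[fast]=0 → fast++
(s=0,f=5) a[fast]=1≠0 swap→a[0]=1 → slow++,fast++
(s=1,f=6) a[fast]=0 → fast++
(s=1,f=7) a[fast]=1≠0 swap→a[1]=1 → slow++,fast++
(s=2,f=8) a[fast]=0 → fast++
(s=2,f=9) a[fast]=0 → fast++
(s=2,f=10) a[fast]=0 → fast++
(s=2,f=11) a[fast]=0 → fast++
(s=2,f=12) a[fast]=0 → fast++
(s=2,f=13) a[fast]=0 → fast++
(s=2,f=14) a[fast]=0 → fast++
(s=2,f=15) a[fast]=0 → fast++
(s=2,f=16) a[fast]=0 → fast++

slow=2, fast=17, a=[1, 1, 0, 0, 0, 0, 0, 0, 0, 0, 0, 0, 0, 0, 0, 0, 0, 9, 0]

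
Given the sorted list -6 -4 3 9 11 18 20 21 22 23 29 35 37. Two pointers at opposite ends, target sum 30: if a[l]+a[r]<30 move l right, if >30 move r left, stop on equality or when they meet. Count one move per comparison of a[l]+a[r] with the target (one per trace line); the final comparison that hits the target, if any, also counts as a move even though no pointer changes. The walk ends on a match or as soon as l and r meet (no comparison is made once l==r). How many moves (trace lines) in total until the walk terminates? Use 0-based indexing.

9 moves

[0,12] -6+37=31 >30 → r--
[0,11] -6+35=29 <30 → l++
[1,11] -4+35=31 >30 → r--
[1,10] -4+29=25 <30 → l++
[2,10] 3+29=32 >30 → r--
[2,9] 3+23=26 <30 → l++
[3,9] 9+23=32 >30 → r--
[3,8] 9+22=31 >30 → r--
[3,7] 9+21=30 → found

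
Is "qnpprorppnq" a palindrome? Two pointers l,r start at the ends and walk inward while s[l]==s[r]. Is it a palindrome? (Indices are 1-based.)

[1,11] 'q'=='q' → l++,r--
[2,10] 'n'=='n' → l++,r--
[3,9] 'p'=='p' → l++,r--
[4,8] 'p'=='p' → l++,r--
[5,7] 'r'=='r' → l++,r--

palindrome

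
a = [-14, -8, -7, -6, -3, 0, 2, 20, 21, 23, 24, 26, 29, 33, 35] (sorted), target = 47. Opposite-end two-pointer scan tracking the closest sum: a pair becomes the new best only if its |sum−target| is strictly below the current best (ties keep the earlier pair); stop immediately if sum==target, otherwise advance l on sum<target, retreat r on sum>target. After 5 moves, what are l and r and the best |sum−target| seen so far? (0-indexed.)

l=0 r=14: -14+35=21 d=26 *, l++
l=1 r=14: -8+35=27 d=20 *, l++
l=2 r=14: -7+35=28 d=19 *, l++
l=3 r=14: -6+35=29 d=18 *, l++
l=4 r=14: -3+35=32 d=15 *, l++

l=5, r=14, best |Δ|=15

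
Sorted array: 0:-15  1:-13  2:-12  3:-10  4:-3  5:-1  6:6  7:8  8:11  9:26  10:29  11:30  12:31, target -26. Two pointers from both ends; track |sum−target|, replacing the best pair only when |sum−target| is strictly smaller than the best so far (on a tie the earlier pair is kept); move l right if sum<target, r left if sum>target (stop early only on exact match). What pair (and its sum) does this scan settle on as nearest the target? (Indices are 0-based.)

[0,12] -15+31=16 d=42 * → r--
[0,11] -15+30=15 d=41 * → r--
[0,10] -15+29=14 d=40 * → r--
[0,9] -15+26=11 d=37 * → r--
[0,8] -15+11=-4 d=22 * → r--
[0,7] -15+8=-7 d=19 * → r--
[0,6] -15+6=-9 d=17 * → r--
[0,5] -15+-1=-16 d=10 * → r--
[0,4] -15+-3=-18 d=8 * → r--
[0,3] -15+-10=-25 d=1 * → r--
[0,2] -15+-12=-27 d=1 → l++
[1,2] -13+-12=-25 d=1 → r--

pair (-15, -10) with sum -25 (|Δ|=1)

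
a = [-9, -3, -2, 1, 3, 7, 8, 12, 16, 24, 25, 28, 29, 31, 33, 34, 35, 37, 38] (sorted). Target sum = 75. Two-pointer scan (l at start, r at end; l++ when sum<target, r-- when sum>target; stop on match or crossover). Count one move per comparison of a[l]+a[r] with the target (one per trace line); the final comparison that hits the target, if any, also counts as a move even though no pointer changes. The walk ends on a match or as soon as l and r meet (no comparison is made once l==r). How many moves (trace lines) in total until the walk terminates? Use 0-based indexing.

18 moves

[0,18] -9+38=29 <75 → l++
[1,18] -3+38=35 <75 → l++
[2,18] -2+38=36 <75 → l++
[3,18] 1+38=39 <75 → l++
[4,18] 3+38=41 <75 → l++
[5,18] 7+38=45 <75 → l++
[6,18] 8+38=46 <75 → l++
[7,18] 12+38=50 <75 → l++
[8,18] 16+38=54 <75 → l++
[9,18] 24+38=62 <75 → l++
[10,18] 25+38=63 <75 → l++
[11,18] 28+38=66 <75 → l++
[12,18] 29+38=67 <75 → l++
[13,18] 31+38=69 <75 → l++
[14,18] 33+38=71 <75 → l++
[15,18] 34+38=72 <75 → l++
[16,18] 35+38=73 <75 → l++
[17,18] 37+38=75 → found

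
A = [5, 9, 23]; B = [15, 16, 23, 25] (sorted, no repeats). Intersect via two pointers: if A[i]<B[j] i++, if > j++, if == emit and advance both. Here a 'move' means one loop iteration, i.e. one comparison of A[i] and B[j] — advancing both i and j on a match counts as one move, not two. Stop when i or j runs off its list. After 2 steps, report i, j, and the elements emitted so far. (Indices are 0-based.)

i=0 j=0: 5<15, i++
i=1 j=0: 9<15, i++

i=2, j=0, emitted=[]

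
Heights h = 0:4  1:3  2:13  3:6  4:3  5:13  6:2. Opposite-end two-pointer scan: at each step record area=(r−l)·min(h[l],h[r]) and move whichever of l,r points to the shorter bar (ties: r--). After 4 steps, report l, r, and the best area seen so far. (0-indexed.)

[0,6] min(4,2)*6=12 best=12 * → r--
[0,5] min(4,13)*5=20 best=20 * → l++
[1,5] min(3,13)*4=12 best=20 → l++
[2,5] min(13,13)*3=39 best=39 * → r--

l=2, r=4, best area=39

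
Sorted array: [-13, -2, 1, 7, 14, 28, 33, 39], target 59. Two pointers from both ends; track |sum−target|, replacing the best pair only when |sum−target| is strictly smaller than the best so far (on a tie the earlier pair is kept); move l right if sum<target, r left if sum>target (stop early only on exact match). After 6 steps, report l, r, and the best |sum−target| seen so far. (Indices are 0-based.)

[0,7] -13+39=26 d=33 * → l++
[1,7] -2+39=37 d=22 * → l++
[2,7] 1+39=40 d=19 * → l++
[3,7] 7+39=46 d=13 * → l++
[4,7] 14+39=53 d=6 * → l++
[5,7] 28+39=67 d=8 → r--

l=5, r=6, best |Δ|=6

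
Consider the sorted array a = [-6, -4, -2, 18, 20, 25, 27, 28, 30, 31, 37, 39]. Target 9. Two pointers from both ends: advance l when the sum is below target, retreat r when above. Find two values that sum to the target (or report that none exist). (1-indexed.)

no pair

l=1 r=12: -6+39=33 >9, r--
l=1 r=11: -6+37=31 >9, r--
l=1 r=10: -6+31=25 >9, r--
l=1 r=9: -6+30=24 >9, r--
l=1 r=8: -6+28=22 >9, r--
l=1 r=7: -6+27=21 >9, r--
l=1 r=6: -6+25=19 >9, r--
l=1 r=5: -6+20=14 >9, r--
l=1 r=4: -6+18=12 >9, r--
l=1 r=3: -6+-2=-8 <9, l++
l=2 r=3: -4+-2=-6 <9, l++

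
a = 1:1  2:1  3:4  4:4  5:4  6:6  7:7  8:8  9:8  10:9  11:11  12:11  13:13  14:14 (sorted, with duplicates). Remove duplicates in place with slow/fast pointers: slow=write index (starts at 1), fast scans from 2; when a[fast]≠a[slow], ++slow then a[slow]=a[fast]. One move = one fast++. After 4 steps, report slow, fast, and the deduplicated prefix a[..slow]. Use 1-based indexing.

slow=2, fast=6, prefix=[1, 4]

slow=1 fast=2: a[fast]=1=a[slow] dup, fast++
slow=1 fast=3: a[fast]=4≠a[slow]=1 write a[2]=4, slow++,fast++
slow=2 fast=4: a[fast]=4=a[slow] dup, fast++
slow=2 fast=5: a[fast]=4=a[slow] dup, fast++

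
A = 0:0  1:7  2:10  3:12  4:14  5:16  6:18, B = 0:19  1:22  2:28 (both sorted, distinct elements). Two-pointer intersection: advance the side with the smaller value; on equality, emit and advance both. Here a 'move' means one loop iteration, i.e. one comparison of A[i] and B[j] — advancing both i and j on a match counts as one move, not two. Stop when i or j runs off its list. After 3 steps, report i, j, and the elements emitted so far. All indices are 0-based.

i=0 j=0: 0<19, i++
i=1 j=0: 7<19, i++
i=2 j=0: 10<19, i++

i=3, j=0, emitted=[]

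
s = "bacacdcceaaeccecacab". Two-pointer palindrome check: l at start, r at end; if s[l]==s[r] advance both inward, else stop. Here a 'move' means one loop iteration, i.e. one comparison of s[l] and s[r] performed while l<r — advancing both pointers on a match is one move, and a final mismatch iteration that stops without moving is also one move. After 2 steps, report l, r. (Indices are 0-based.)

l=0 r=19: 'b'=='b', l++,r--
l=1 r=18: 'a'=='a', l++,r--

l=2, r=17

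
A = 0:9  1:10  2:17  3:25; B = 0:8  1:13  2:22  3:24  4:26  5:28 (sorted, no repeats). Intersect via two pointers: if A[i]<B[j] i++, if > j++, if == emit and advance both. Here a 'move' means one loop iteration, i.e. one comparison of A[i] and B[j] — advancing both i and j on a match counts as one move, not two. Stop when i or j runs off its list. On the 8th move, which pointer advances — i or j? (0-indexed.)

i=0 j=0: 9>8, j++
i=0 j=1: 9<13, i++
i=1 j=1: 10<13, i++
i=2 j=1: 17>13, j++
i=2 j=2: 17<22, i++
i=3 j=2: 25>22, j++
i=3 j=3: 25>24, j++
i=3 j=4: 25<26, i++

i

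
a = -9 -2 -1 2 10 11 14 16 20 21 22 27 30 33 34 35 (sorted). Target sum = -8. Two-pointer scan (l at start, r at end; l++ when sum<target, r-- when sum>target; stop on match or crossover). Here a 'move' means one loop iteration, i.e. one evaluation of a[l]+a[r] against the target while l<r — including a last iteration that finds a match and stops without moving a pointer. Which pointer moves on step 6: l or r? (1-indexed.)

r

l=1 r=16: -9+35=26 >-8, r--
l=1 r=15: -9+34=25 >-8, r--
l=1 r=14: -9+33=24 >-8, r--
l=1 r=13: -9+30=21 >-8, r--
l=1 r=12: -9+27=18 >-8, r--
l=1 r=11: -9+22=13 >-8, r--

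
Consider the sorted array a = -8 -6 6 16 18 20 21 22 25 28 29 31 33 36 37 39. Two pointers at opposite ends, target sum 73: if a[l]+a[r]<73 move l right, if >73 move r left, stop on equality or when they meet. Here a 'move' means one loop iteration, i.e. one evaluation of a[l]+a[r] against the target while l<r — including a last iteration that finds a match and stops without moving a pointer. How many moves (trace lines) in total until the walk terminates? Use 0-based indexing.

15 moves

[0,15] -8+39=31 <73 → l++
[1,15] -6+39=33 <73 → l++
[2,15] 6+39=45 <73 → l++
[3,15] 16+39=55 <73 → l++
[4,15] 18+39=57 <73 → l++
[5,15] 20+39=59 <73 → l++
[6,15] 21+39=60 <73 → l++
[7,15] 22+39=61 <73 → l++
[8,15] 25+39=64 <73 → l++
[9,15] 28+39=67 <73 → l++
[10,15] 29+39=68 <73 → l++
[11,15] 31+39=70 <73 → l++
[12,15] 33+39=72 <73 → l++
[13,15] 36+39=75 >73 → r--
[13,14] 36+37=73 → found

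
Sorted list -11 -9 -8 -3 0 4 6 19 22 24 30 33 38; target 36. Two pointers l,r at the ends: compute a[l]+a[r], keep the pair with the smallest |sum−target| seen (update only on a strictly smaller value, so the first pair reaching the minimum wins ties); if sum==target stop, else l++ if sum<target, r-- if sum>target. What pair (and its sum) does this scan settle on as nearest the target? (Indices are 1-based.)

pair (6, 30) with sum 36 (|Δ|=0)

l=1 r=13: -11+38=27 d=9 *, l++
l=2 r=13: -9+38=29 d=7 *, l++
l=3 r=13: -8+38=30 d=6 *, l++
l=4 r=13: -3+38=35 d=1 *, l++
l=5 r=13: 0+38=38 d=2, r--
l=5 r=12: 0+33=33 d=3, l++
l=6 r=12: 4+33=37 d=1, r--
l=6 r=11: 4+30=34 d=2, l++
l=7 r=11: 6+30=36 d=0 *, stop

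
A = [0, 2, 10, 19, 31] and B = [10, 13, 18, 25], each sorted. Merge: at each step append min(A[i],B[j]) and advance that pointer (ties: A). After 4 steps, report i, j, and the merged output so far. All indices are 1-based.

i=4, j=2, merged so far=[0, 2, 10, 10]

[i=1,j=1] A[i]=0<=B[j]=10 take 0 → i++
[i=2,j=1] A[i]=2<=B[j]=10 take 2 → i++
[i=3,j=1] A[i]=10<=B[j]=10 take 10 → i++
[i=4,j=1] A[i]=19>B[j]=10 take 10 → j++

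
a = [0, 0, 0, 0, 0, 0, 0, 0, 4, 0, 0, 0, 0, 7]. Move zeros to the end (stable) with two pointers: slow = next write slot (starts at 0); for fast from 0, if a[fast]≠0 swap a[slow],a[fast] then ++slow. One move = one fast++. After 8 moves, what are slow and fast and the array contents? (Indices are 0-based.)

slow=0, fast=8, a=[0, 0, 0, 0, 0, 0, 0, 0, 4, 0, 0, 0, 0, 7]

slow=0 fast=0: a[fast]=0, fast++
slow=0 fast=1: a[fast]=0, fast++
slow=0 fast=2: a[fast]=0, fast++
slow=0 fast=3: a[fast]=0, fast++
slow=0 fast=4: a[fast]=0, fast++
slow=0 fast=5: a[fast]=0, fast++
slow=0 fast=6: a[fast]=0, fast++
slow=0 fast=7: a[fast]=0, fast++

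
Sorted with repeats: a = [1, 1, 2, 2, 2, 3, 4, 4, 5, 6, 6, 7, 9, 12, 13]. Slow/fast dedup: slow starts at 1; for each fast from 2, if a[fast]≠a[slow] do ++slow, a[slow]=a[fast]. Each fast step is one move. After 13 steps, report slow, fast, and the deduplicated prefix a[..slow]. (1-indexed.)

(s=1,f=2) a[fast]=1=a[slow] dup → fast++
(s=1,f=3) a[fast]=2≠a[slow]=1 write a[2]=2 → slow++,fast++
(s=2,f=4) a[fast]=2=a[slow] dup → fast++
(s=2,f=5) a[fast]=2=a[slow] dup → fast++
(s=2,f=6) a[fast]=3≠a[slow]=2 write a[3]=3 → slow++,fast++
(s=3,f=7) a[fast]=4≠a[slow]=3 write a[4]=4 → slow++,fast++
(s=4,f=8) a[fast]=4=a[slow] dup → fast++
(s=4,f=9) a[fast]=5≠a[slow]=4 write a[5]=5 → slow++,fast++
(s=5,f=10) a[fast]=6≠a[slow]=5 write a[6]=6 → slow++,fast++
(s=6,f=11) a[fast]=6=a[slow] dup → fast++
(s=6,f=12) a[fast]=7≠a[slow]=6 write a[7]=7 → slow++,fast++
(s=7,f=13) a[fast]=9≠a[slow]=7 write a[8]=9 → slow++,fast++
(s=8,f=14) a[fast]=12≠a[slow]=9 write a[9]=12 → slow++,fast++

slow=9, fast=15, prefix=[1, 2, 3, 4, 5, 6, 7, 9, 12]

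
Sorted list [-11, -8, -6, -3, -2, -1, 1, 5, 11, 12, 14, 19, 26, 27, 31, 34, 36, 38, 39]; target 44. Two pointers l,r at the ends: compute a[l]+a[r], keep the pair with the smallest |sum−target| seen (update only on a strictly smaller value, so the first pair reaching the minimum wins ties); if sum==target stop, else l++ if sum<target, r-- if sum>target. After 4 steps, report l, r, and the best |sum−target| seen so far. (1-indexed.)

l=5, r=19, best |Δ|=8

[1,19] -11+39=28 d=16 * → l++
[2,19] -8+39=31 d=13 * → l++
[3,19] -6+39=33 d=11 * → l++
[4,19] -3+39=36 d=8 * → l++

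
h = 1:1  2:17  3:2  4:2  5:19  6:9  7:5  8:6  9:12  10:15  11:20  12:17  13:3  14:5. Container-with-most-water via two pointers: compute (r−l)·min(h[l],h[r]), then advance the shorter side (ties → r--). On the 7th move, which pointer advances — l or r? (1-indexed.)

l=1 r=14: min(1,5)*13=13 best=13 *, l++
l=2 r=14: min(17,5)*12=60 best=60 *, r--
l=2 r=13: min(17,3)*11=33 best=60, r--
l=2 r=12: min(17,17)*10=170 best=170 *, r--
l=2 r=11: min(17,20)*9=153 best=170, l++
l=3 r=11: min(2,20)*8=16 best=170, l++
l=4 r=11: min(2,20)*7=14 best=170, l++

l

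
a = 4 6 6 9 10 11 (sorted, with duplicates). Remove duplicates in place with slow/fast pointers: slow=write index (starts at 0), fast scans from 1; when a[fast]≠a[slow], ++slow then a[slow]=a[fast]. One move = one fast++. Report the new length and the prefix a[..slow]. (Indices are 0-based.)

length 5; prefix = [4, 6, 9, 10, 11]

(s=0,f=1) a[fast]=6≠a[slow]=4 write a[1]=6 → slow++,fast++
(s=1,f=2) a[fast]=6=a[slow] dup → fast++
(s=1,f=3) a[fast]=9≠a[slow]=6 write a[2]=9 → slow++,fast++
(s=2,f=4) a[fast]=10≠a[slow]=9 write a[3]=10 → slow++,fast++
(s=3,f=5) a[fast]=11≠a[slow]=10 write a[4]=11 → slow++,fast++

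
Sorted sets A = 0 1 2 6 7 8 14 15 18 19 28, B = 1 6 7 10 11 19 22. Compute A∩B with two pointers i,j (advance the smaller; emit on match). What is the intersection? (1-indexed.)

i=1 j=1: 0<1, i++
i=2 j=1: 1==1 emit, i++,j++
i=3 j=2: 2<6, i++
i=4 j=2: 6==6 emit, i++,j++
i=5 j=3: 7==7 emit, i++,j++
i=6 j=4: 8<10, i++
i=7 j=4: 14>10, j++
i=7 j=5: 14>11, j++
i=7 j=6: 14<19, i++
i=8 j=6: 15<19, i++
i=9 j=6: 18<19, i++
i=10 j=6: 19==19 emit, i++,j++
i=11 j=7: 28>22, j++

intersection = [1, 6, 7, 19]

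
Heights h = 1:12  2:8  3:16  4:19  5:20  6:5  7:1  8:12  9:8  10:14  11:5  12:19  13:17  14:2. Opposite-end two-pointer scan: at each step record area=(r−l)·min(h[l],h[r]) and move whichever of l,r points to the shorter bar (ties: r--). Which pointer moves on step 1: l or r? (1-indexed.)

r

[1,14] min(12,2)*13=26 best=26 * → r--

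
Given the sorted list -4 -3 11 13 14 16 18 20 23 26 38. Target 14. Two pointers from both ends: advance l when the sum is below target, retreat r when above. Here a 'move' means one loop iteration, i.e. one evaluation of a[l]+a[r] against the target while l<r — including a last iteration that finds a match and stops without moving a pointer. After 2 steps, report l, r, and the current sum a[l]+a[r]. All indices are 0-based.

[0,10] -4+38=34 >14 → r--
[0,9] -4+26=22 >14 → r--

l=0, r=8, sum=19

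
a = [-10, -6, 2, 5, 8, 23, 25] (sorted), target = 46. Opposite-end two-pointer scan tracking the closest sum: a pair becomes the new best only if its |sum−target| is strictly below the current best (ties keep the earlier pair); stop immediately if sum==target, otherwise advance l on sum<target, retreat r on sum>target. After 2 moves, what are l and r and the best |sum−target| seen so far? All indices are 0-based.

l=0 r=6: -10+25=15 d=31 *, l++
l=1 r=6: -6+25=19 d=27 *, l++

l=2, r=6, best |Δ|=27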